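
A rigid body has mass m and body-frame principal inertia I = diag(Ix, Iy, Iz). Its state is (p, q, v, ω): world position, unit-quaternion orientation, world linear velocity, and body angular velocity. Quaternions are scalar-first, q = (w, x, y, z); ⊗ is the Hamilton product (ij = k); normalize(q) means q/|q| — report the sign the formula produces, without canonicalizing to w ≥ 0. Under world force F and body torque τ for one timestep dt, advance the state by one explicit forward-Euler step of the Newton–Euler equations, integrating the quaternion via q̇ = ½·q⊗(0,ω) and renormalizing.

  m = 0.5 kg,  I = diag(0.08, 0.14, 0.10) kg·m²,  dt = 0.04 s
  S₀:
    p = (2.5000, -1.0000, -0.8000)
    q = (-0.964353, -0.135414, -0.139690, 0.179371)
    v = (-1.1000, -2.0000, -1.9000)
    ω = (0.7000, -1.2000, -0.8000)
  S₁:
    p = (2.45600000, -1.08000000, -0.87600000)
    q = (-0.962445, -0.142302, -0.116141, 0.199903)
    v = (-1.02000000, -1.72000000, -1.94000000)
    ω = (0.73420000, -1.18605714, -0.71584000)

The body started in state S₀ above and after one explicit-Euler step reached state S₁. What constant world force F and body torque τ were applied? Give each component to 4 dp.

velocity change Δv = (0.08000000, 0.28000000, -0.04000000)
m·(v₁−v₀)/dt = (1.0000, 3.5000, -0.5000)
Δω = ω₁−ω₀ = (0.03420000, 0.01394286, 0.08416000)
I·α + gyro = (0.0300, 0.0600, 0.1600)

F = (1.0000, 3.5000, -0.5000)
τ = (0.0300, 0.0600, 0.1600)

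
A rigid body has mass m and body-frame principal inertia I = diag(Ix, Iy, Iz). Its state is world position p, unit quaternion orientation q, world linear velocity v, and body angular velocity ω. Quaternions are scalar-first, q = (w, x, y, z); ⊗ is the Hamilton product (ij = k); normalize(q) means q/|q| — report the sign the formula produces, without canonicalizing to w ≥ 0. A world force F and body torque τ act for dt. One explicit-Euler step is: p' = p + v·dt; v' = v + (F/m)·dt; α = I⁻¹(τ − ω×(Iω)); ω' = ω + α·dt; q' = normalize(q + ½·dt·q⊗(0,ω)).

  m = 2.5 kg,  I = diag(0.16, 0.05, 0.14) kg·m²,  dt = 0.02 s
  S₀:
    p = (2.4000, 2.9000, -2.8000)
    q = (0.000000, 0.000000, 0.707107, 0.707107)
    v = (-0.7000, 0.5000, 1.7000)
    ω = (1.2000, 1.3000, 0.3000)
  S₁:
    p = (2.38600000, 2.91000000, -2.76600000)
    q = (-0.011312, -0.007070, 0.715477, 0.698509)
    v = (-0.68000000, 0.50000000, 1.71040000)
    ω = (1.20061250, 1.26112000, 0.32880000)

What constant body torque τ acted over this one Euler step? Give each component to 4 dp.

τ = (0.0400, -0.0900, 0.0300)

rate change Δω = (0.00061250, -0.03888000, 0.02880000)
gyro term ω₀×Iω₀ = (0.0351, 0.0072, -0.1716)
applied torque τ = (0.0400, -0.0900, 0.0300)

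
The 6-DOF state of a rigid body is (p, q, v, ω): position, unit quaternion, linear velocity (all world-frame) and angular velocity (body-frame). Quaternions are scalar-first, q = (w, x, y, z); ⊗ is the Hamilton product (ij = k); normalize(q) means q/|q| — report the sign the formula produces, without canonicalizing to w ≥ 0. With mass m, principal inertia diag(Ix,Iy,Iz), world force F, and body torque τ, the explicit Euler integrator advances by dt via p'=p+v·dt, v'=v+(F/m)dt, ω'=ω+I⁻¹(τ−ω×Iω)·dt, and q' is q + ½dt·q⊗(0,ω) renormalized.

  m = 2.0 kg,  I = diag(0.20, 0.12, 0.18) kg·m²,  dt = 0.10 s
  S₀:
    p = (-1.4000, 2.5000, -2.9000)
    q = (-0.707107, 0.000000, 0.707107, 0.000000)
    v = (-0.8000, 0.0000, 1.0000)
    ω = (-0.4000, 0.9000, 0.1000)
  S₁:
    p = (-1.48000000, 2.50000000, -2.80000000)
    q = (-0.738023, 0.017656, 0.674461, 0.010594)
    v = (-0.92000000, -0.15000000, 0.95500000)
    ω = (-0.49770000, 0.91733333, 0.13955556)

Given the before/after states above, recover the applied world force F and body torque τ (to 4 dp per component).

v₁ − v₀ = (-0.12000000, -0.15000000, -0.04500000)
F = m·Δv/dt = (-2.4000, -3.0000, -0.9000)
rate change Δω = (-0.09770000, 0.01733333, 0.03955556)
I·α + gyro = (-0.1900, 0.0200, 0.1000)

F = (-2.4000, -3.0000, -0.9000)
τ = (-0.1900, 0.0200, 0.1000)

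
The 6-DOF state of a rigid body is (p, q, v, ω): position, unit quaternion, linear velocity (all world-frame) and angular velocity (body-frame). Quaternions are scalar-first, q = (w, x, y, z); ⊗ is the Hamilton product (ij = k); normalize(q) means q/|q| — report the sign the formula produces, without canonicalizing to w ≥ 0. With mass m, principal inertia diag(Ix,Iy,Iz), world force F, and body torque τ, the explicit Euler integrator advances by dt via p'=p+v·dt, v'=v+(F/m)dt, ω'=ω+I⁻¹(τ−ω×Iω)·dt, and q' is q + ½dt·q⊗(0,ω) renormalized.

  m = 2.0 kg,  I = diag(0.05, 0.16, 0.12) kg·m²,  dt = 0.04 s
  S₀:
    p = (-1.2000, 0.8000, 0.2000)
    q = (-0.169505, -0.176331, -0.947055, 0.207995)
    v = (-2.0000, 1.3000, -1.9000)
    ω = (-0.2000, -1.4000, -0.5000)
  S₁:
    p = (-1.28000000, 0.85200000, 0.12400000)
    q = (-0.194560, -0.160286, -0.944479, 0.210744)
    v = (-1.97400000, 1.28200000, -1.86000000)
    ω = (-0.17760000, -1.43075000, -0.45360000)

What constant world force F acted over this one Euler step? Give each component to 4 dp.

F = (1.3000, -0.9000, 2.0000)

velocity change Δv = (0.02600000, -0.01800000, 0.04000000)
m·(v₁−v₀)/dt = (1.3000, -0.9000, 2.0000)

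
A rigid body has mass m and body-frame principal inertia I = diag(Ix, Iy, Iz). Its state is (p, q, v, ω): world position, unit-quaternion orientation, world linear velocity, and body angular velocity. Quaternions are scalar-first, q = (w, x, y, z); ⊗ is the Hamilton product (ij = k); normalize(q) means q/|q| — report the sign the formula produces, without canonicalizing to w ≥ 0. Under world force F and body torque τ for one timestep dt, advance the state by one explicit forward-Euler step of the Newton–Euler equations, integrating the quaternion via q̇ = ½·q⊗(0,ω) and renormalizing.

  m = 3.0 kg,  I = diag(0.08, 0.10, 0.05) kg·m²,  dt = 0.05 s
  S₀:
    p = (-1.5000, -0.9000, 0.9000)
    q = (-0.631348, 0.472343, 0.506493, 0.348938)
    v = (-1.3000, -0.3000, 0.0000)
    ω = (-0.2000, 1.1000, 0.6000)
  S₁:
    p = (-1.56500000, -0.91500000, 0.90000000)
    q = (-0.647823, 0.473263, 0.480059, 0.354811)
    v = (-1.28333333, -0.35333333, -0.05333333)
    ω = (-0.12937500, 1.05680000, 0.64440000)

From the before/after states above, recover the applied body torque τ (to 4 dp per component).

Δω = ω₁−ω₀ = (0.07062500, -0.04320000, 0.04440000)
precession coupling = (-0.0330, -0.0036, -0.0044)
I·α + gyro = (0.0800, -0.0900, 0.0400)

τ = (0.0800, -0.0900, 0.0400)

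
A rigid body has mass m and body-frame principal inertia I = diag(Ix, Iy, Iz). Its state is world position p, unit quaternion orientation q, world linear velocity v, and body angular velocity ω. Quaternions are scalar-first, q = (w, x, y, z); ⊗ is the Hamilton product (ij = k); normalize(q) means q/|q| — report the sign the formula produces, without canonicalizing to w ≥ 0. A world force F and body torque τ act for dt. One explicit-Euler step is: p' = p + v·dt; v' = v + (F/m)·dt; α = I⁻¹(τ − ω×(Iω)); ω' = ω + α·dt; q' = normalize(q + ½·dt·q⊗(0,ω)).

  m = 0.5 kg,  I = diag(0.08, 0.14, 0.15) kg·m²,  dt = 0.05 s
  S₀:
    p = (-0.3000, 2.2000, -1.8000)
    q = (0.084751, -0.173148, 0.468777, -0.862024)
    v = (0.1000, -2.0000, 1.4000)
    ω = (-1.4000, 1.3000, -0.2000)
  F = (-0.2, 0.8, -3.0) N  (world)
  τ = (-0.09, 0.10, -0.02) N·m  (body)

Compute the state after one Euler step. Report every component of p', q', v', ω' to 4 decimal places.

p' = (-0.2950, 2.1000, -1.7300)
q' = (0.0591, -0.1503, 0.5003, -0.8507)
v' = (0.0800, -1.9200, 1.1000)
ω' = (-1.4546, 1.3427, -0.1703)

ω×(Iω) gyroscopic = (-0.0026, -0.0196, -0.1092)
(τ − ω×Iω)/I = (-1.0925, 0.8543, 0.5947)
new body rate ω' = (-1.4546, 1.3427, -0.1703)
Hamilton product q⊗(0,ω) = (-1.0242221, 0.9082244, 1.2823803, 0.4142452)
updated quaternion q' = (0.0591, -0.1503, 0.5003, -0.8507)
a = F/m = (-0.4000, 1.6000, -6.0000)
new position p' = (-0.2950, 2.1000, -1.7300)
v' = v + a·dt = (0.0800, -1.9200, 1.1000)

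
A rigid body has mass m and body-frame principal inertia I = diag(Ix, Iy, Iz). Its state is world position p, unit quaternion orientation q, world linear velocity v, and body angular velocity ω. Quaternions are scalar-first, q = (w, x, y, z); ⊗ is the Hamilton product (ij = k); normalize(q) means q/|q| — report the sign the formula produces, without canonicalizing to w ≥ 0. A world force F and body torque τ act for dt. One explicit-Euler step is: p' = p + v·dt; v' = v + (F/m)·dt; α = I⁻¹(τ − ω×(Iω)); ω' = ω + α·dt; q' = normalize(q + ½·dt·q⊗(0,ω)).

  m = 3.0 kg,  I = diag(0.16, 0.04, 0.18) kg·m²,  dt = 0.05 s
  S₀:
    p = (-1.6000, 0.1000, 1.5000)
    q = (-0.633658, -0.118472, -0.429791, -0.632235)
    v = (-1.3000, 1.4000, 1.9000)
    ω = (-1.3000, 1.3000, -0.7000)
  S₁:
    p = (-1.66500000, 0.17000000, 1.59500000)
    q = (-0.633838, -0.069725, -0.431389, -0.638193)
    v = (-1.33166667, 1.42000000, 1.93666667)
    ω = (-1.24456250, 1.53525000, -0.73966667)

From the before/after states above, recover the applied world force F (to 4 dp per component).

F = (-1.9000, 1.2000, 2.2000)

v₁ − v₀ = (-0.03166667, 0.02000000, 0.03666667)
F = m·Δv/dt = (-1.9000, 1.2000, 2.2000)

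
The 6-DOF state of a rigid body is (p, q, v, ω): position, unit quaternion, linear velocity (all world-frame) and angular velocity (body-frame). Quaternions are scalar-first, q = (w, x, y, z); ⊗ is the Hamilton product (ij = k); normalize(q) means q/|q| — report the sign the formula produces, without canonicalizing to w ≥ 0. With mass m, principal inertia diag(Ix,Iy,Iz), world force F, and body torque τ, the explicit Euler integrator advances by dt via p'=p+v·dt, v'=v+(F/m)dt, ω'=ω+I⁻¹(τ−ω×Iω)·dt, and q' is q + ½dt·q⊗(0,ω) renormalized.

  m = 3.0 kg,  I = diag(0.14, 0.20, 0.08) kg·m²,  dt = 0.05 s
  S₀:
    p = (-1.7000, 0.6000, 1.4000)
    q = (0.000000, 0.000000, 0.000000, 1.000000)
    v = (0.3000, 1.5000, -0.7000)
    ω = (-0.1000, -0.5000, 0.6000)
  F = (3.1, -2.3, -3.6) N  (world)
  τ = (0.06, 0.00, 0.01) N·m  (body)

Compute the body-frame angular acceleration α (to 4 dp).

α = (0.1714, 0.0180, 0.0875)

ω×(Iω) gyroscopic = (0.0360, -0.0036, 0.0030)
angular accel α = (0.1714, 0.0180, 0.0875)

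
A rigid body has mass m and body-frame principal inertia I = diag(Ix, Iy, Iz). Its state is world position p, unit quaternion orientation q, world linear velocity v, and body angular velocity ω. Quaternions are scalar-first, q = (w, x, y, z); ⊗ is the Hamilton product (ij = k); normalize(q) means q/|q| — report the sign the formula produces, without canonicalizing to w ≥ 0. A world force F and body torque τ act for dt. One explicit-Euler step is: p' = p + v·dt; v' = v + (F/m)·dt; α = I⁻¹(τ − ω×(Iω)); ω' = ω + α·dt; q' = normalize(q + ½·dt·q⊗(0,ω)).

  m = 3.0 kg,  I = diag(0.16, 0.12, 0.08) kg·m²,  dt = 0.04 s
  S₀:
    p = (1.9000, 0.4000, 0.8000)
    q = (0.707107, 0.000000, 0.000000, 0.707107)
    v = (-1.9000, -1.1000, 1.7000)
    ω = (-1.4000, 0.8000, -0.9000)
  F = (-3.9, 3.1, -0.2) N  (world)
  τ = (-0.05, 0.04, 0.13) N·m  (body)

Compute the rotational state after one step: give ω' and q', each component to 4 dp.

gyro term ω×Iω = (0.0288, 0.1008, 0.0448)
α = I⁻¹(τ − ω×Iω) = (-0.4925, -0.5067, 1.0650)
ω + α·dt = (-1.4197, 0.7797, -0.8574)
q⊗(0,ω) = (0.6363963, -1.5556354, -0.4242642, -0.6363963)
q' = normalize(q + ½dt·q⊗(0,ω)) = (0.7193, -0.0311, -0.0085, 0.6939)

ω' = (-1.4197, 0.7797, -0.8574)
q' = (0.7193, -0.0311, -0.0085, 0.6939)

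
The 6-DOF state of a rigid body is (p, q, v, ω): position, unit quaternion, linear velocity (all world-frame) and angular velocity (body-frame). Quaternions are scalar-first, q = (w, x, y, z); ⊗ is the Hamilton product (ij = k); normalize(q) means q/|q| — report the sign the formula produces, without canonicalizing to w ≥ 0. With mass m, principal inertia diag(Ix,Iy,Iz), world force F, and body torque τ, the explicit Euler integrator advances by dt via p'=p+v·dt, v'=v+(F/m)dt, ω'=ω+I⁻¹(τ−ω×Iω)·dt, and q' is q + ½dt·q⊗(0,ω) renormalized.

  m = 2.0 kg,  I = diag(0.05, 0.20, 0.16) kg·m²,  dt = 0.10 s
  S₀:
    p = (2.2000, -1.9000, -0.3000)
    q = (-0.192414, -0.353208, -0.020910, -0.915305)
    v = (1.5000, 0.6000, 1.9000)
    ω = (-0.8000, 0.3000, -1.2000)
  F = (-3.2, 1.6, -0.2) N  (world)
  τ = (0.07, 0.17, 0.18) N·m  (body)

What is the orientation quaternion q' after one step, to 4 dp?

2q̇ = q⊗(0,ω) = (-1.3746594, 0.4536147, 0.2506702, 0.1082064)
q + ½dt·q⊗(0,ω), renormalized = (-0.2604, -0.3296, -0.0084, -0.9074)

q' = (-0.2604, -0.3296, -0.0084, -0.9074)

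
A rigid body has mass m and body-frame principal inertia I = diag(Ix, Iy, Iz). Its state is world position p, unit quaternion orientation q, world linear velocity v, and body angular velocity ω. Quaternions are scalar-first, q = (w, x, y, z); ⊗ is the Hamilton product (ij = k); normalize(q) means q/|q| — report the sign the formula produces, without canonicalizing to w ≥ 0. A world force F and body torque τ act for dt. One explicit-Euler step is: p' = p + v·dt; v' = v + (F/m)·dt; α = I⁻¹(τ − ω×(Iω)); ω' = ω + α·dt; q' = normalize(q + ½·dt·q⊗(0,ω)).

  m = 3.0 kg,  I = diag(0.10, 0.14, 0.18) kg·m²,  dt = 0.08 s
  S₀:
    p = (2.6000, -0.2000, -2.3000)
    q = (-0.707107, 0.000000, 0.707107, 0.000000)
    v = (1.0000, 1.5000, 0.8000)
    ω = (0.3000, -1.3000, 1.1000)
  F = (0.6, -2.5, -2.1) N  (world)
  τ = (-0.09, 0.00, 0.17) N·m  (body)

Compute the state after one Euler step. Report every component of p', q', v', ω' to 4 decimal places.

precession coupling ω×(Iω) = (-0.0572, -0.0264, -0.0156)
α = I⁻¹(τ − ω×Iω) = (-0.3280, 0.1886, 1.0311)
new body rate ω' = (0.2738, -1.2849, 1.1825)
q⊗(0,ω) = (0.9192391, 0.5656856, 0.9192391, -0.9899498)
updated quaternion q' = (-0.6687, 0.0226, 0.7421, -0.0395)
p + v·dt = (2.6800, -0.0800, -2.2360)
v + (F/m)dt = (1.0160, 1.4333, 0.7440)

p' = (2.6800, -0.0800, -2.2360)
q' = (-0.6687, 0.0226, 0.7421, -0.0395)
v' = (1.0160, 1.4333, 0.7440)
ω' = (0.2738, -1.2849, 1.1825)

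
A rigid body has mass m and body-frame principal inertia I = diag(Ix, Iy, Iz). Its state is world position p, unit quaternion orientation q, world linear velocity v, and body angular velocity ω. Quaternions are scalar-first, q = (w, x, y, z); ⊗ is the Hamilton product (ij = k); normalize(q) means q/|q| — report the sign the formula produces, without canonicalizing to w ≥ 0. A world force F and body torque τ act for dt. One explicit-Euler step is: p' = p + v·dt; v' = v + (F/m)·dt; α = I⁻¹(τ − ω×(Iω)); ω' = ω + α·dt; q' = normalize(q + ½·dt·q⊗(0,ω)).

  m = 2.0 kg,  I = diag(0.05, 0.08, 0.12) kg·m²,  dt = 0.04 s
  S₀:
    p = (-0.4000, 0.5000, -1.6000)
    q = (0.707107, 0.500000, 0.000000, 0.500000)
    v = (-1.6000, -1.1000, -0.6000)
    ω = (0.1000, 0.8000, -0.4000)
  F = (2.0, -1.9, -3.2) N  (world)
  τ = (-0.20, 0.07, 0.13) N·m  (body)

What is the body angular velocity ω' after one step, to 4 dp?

α = I⁻¹(τ − ω×Iω) = (-3.7440, 0.8400, 1.0633)
ω + α·dt = (-0.0498, 0.8336, -0.3575)

ω' = (-0.0498, 0.8336, -0.3575)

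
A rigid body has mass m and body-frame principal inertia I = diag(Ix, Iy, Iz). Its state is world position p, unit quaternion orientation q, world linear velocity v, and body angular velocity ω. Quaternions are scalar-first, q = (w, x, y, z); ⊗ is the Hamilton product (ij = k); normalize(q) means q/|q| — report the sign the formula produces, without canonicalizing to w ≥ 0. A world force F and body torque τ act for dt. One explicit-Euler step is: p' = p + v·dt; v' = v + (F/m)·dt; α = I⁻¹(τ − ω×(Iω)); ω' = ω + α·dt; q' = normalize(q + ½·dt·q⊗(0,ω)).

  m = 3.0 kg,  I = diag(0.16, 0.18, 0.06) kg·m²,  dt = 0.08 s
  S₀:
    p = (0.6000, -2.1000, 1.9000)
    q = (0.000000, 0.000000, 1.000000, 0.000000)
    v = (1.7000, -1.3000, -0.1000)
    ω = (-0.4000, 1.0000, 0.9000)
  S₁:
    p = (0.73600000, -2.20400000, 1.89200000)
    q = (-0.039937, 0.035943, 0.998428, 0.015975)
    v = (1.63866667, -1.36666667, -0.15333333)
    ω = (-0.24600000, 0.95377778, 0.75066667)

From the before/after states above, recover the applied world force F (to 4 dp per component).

F = (-2.3000, -2.5000, -2.0000)

Δv = v₁−v₀ = (-0.06133333, -0.06666667, -0.05333333)
applied force F = (-2.3000, -2.5000, -2.0000)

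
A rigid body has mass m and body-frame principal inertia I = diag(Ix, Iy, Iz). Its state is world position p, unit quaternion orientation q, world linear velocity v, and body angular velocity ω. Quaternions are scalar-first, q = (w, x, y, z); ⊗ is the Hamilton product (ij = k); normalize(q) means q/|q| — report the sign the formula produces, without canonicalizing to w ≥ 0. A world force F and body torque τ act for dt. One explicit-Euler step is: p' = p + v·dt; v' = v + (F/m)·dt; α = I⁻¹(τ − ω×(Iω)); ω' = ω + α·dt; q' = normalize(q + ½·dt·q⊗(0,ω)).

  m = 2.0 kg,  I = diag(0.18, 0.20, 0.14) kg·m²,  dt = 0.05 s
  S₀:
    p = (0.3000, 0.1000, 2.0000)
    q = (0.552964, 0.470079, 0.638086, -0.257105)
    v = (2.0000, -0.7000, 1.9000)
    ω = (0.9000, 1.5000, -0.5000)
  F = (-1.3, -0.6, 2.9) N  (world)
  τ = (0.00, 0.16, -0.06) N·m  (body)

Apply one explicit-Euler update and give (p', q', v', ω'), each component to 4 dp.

p' = (0.4000, 0.0650, 2.0950)
q' = (0.5147, 0.4837, 0.6582, -0.2605)
v' = (1.9675, -0.7150, 1.9725)
ω' = (0.8875, 1.5445, -0.5311)

ω×(Iω) gyroscopic = (0.0450, -0.0180, 0.0270)
angular accel α = (-0.2500, 0.8900, -0.6214)
new body rate ω' = (0.8875, 1.5445, -0.5311)
q⊗(0,ω) = (-1.5087526, 0.5642821, 0.8330910, -0.1456409)
q + ½dt·q⊗(0,ω), renormalized = (0.5147, 0.4837, 0.6582, -0.2605)
p' = p + v·dt = (0.4000, 0.0650, 2.0950)
v + (F/m)dt = (1.9675, -0.7150, 1.9725)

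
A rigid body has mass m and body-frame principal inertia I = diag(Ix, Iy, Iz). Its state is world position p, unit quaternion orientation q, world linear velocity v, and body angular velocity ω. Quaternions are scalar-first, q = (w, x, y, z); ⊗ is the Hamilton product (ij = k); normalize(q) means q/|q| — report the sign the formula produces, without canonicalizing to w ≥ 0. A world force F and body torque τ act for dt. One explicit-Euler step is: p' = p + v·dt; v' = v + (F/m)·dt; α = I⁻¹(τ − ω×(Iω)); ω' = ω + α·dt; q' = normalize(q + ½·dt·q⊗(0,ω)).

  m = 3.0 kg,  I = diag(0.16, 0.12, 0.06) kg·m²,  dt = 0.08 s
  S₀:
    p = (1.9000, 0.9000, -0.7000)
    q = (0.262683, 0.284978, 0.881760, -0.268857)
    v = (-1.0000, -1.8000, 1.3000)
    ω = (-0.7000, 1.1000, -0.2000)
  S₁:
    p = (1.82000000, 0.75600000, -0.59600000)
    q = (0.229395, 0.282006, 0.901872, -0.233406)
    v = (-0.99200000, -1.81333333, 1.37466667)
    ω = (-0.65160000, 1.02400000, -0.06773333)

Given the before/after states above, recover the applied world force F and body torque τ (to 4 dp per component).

F = (0.3000, -0.5000, 2.8000)
τ = (0.1100, -0.1000, 0.1300)

velocity change Δv = (0.00800000, -0.01333333, 0.07466667)
m·(v₁−v₀)/dt = (0.3000, -0.5000, 2.8000)
Δω = ω₁−ω₀ = (0.04840000, -0.07600000, 0.13226667)
gyro term ω₀×Iω₀ = (0.0132, 0.0140, 0.0308)
τ = I·(Δω/dt) + ω₀×(Iω₀) = (0.1100, -0.1000, 0.1300)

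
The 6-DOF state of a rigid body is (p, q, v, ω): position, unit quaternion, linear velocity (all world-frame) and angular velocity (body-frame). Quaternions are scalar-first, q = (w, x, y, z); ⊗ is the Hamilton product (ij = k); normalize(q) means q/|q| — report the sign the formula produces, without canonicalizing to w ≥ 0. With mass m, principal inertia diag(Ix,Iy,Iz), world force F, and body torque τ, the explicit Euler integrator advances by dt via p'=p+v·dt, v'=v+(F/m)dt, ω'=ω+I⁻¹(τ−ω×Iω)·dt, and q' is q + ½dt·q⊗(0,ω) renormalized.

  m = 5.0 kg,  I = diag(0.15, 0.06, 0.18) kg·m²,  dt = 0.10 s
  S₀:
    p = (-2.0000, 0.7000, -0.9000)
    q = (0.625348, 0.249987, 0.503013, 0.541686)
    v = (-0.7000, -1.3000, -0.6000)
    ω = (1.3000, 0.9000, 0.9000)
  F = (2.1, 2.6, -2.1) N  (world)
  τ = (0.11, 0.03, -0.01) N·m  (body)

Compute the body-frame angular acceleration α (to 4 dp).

precession coupling ω×(Iω) = (0.0972, -0.0351, -0.1053)
(τ − ω×Iω)/I = (0.0853, 1.0850, 0.5294)

α = (0.0853, 1.0850, 0.5294)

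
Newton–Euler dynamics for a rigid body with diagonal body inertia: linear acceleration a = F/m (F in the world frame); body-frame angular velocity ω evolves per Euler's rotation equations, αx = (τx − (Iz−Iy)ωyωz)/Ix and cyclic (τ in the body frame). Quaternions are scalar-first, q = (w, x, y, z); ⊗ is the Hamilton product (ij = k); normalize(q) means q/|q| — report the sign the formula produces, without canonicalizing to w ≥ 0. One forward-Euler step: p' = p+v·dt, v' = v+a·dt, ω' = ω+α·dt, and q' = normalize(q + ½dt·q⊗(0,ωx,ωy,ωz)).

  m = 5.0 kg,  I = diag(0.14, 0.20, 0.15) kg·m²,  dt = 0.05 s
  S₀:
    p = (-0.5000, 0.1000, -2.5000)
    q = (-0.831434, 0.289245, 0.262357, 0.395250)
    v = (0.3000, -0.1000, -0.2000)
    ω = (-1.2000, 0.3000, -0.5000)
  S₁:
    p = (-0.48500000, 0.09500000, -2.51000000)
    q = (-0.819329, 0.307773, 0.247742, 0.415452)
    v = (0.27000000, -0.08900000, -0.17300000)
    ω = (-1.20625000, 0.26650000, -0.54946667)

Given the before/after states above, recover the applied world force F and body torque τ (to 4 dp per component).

rate change Δω = (-0.00625000, -0.03350000, -0.04946667)
precession coupling = (0.0075, -0.0060, -0.0216)
τ = I·(Δω/dt) + ω₀×(Iω₀) = (-0.0100, -0.1400, -0.1700)
velocity change Δv = (-0.03000000, 0.01100000, 0.02700000)
F = m·Δv/dt = (-3.0000, 1.1000, 2.7000)

F = (-3.0000, 1.1000, 2.7000)
τ = (-0.0100, -0.1400, -0.1700)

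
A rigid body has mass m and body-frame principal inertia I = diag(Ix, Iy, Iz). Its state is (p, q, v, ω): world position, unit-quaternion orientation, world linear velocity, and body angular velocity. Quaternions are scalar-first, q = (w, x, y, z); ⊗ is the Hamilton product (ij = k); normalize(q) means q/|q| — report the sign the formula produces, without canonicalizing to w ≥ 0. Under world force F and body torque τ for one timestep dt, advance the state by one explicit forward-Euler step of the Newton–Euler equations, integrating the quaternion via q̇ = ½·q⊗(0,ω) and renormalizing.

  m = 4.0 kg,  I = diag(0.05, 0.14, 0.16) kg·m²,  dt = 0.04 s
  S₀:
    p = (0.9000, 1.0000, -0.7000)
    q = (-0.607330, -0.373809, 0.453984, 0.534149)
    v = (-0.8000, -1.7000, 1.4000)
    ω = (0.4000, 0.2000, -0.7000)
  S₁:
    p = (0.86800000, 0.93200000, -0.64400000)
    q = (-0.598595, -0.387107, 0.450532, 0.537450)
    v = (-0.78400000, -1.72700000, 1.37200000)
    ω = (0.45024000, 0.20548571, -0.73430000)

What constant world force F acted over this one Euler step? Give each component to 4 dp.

F = (1.6000, -2.7000, -2.8000)

velocity change Δv = (0.01600000, -0.02700000, -0.02800000)
applied force F = (1.6000, -2.7000, -2.8000)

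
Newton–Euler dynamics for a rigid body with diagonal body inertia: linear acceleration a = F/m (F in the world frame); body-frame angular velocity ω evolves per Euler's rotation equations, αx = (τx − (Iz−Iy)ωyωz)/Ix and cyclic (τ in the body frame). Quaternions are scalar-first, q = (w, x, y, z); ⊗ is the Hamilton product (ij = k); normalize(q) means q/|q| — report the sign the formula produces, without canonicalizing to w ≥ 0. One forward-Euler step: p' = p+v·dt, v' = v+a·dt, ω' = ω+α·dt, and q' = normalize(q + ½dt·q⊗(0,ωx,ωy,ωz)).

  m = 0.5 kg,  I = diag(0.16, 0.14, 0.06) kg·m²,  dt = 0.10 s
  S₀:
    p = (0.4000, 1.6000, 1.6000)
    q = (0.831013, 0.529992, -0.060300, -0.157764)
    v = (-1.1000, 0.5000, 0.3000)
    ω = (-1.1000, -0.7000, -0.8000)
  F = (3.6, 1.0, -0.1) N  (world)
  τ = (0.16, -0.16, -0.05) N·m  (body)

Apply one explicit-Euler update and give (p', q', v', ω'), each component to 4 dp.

p' = (0.2900, 1.6500, 1.6300)
q' = (0.8493, 0.4798, -0.0593, -0.2123)
v' = (-0.3800, 0.7000, 0.2800)
ω' = (-0.9720, -0.8771, -0.8577)

new position p' = (0.2900, 1.6500, 1.6300)
v + (F/m)dt = (-0.3800, 0.7000, 0.2800)
precession coupling ω×(Iω) = (-0.0448, 0.0880, -0.0154)
angular accel α = (1.2800, -1.7714, -0.5767)
ω + α·dt = (-0.9720, -0.8771, -0.8577)
2q̇ = q⊗(0,ω) = (0.4145700, -0.9763091, 0.0158249, -1.1021348)
updated quaternion q' = (0.8493, 0.4798, -0.0593, -0.2123)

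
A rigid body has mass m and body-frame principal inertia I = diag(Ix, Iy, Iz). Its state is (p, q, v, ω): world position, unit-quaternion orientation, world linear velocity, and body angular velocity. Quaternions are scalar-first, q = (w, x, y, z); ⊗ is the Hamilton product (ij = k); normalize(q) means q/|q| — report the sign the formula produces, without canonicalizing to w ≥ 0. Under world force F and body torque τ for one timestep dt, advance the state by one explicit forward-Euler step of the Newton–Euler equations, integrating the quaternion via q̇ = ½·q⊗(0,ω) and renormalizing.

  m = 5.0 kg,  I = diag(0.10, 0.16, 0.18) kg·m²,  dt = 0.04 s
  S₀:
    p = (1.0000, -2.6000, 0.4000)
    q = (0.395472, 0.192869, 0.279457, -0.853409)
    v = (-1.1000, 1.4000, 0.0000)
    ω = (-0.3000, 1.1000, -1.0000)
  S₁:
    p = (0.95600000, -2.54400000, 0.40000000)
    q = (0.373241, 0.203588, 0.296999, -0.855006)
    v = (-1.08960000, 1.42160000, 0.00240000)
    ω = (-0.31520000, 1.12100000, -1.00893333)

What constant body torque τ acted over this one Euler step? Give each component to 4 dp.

ω₁ − ω₀ = (-0.01520000, 0.02100000, -0.00893333)
precession coupling = (-0.0220, -0.0240, -0.0198)
applied torque τ = (-0.0600, 0.0600, -0.0600)

τ = (-0.0600, 0.0600, -0.0600)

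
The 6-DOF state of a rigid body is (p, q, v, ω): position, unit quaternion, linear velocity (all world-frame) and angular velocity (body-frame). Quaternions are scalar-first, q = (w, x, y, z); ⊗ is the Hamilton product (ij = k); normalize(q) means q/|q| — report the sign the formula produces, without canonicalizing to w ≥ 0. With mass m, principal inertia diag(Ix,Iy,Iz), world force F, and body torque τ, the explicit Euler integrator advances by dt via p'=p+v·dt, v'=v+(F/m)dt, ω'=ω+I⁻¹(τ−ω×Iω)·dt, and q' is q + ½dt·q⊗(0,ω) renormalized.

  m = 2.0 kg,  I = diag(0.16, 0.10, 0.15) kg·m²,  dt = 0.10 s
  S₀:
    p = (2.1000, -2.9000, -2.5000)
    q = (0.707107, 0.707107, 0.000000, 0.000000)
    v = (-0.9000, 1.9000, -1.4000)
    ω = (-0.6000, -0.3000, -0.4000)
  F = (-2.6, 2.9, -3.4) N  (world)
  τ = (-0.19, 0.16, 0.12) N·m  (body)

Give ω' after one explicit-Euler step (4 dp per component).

ω' = (-0.7225, -0.1424, -0.3128)

angular accel α = (-1.2250, 1.5760, 0.8720)
ω + α·dt = (-0.7225, -0.1424, -0.3128)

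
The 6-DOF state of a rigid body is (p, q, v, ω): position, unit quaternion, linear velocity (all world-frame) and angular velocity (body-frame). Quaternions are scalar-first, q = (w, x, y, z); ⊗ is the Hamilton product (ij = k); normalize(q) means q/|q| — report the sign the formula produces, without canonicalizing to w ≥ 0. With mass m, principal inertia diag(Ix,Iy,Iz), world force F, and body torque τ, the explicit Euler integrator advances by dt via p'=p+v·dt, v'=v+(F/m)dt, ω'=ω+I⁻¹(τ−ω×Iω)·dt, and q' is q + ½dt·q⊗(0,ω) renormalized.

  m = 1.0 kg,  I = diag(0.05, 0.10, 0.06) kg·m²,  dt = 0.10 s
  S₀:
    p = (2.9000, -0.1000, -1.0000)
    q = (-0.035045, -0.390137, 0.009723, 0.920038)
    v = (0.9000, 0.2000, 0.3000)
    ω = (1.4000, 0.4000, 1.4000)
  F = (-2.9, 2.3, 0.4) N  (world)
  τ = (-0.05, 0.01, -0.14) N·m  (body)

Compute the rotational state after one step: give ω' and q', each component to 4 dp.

ω' = (1.3448, 0.4296, 1.1200)
q' = (-0.0720, -0.4082, 0.1002, 0.9045)

gyro term ω×Iω = (-0.0224, -0.0196, 0.0280)
α = I⁻¹(τ − ω×Iω) = (-0.5520, 0.2960, -2.8000)
ω + α·dt = (1.3448, 0.4296, 1.1200)
Hamilton product q⊗(0,ω) = (-0.7457506, -0.4034660, 1.8202270, -0.2187300)
q' = normalize(q + ½dt·q⊗(0,ω)) = (-0.0720, -0.4082, 0.1002, 0.9045)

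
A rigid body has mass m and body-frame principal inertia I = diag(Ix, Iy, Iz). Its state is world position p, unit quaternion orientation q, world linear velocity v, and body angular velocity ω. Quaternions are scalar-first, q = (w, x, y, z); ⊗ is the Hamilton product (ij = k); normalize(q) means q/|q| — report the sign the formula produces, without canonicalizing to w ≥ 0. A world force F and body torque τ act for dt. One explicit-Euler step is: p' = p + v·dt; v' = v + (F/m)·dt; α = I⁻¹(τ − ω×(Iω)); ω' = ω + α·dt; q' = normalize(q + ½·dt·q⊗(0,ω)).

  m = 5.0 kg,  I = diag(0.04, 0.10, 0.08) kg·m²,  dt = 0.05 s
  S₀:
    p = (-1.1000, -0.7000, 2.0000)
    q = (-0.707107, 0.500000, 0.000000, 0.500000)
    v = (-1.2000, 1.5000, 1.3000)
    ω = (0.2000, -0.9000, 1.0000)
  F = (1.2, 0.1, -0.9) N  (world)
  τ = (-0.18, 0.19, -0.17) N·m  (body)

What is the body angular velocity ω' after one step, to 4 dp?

ω' = (-0.0475, -0.8010, 0.9005)

angular accel α = (-4.9500, 1.9800, -1.9900)
ω + α·dt = (-0.0475, -0.8010, 0.9005)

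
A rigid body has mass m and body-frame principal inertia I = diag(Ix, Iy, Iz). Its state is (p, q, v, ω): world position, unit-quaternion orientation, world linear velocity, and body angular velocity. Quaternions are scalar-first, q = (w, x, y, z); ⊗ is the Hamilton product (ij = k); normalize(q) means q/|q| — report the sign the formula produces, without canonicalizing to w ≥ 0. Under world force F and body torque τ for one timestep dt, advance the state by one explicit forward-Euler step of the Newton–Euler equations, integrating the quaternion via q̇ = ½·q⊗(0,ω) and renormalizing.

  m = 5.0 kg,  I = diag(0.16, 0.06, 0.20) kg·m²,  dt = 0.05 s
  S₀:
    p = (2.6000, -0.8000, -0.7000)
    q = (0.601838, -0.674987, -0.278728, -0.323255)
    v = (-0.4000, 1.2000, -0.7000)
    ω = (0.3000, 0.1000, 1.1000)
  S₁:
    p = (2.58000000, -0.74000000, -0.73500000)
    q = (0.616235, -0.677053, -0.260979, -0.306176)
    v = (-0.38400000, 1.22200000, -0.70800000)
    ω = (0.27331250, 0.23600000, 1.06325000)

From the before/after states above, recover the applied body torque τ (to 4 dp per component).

ω₁ − ω₀ = (-0.02668750, 0.13600000, -0.03675000)
applied torque τ = (-0.0700, 0.1500, -0.1500)

τ = (-0.0700, 0.1500, -0.1500)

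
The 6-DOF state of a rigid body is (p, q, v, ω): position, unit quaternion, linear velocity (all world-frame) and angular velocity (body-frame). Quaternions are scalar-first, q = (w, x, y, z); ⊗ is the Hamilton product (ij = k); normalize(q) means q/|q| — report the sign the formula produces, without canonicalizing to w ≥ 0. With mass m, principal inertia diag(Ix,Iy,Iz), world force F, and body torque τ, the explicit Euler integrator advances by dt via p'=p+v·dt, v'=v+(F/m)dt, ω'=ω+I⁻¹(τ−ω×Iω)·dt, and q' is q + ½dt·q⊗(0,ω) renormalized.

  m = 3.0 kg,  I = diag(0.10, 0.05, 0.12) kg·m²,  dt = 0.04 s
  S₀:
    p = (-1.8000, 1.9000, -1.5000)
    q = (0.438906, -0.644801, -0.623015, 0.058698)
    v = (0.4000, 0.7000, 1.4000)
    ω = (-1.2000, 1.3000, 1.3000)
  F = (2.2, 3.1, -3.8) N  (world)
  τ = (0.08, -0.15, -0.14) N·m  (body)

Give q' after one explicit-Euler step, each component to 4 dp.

q' = (0.4377, -0.6724, -0.5957, 0.0384)

2q̇ = q⊗(0,ω) = (-0.0401491, -1.4129141, 1.3383815, -1.0152815)
q + ½dt·q⊗(0,ω), renormalized = (0.4377, -0.6724, -0.5957, 0.0384)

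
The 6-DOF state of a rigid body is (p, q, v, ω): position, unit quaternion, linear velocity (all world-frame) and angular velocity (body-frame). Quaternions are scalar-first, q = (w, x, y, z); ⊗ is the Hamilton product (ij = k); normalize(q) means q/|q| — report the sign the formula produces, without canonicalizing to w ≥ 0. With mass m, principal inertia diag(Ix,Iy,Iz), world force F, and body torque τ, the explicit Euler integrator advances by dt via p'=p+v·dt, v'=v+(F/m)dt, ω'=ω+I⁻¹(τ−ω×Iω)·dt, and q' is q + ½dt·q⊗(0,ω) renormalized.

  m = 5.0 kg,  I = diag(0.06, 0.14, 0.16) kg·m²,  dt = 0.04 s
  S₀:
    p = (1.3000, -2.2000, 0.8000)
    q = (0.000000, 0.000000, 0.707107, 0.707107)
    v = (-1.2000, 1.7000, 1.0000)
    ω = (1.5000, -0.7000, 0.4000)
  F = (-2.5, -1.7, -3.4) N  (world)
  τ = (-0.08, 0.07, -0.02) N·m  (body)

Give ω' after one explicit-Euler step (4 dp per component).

ω' = (1.4504, -0.6629, 0.4160)

gyro term ω×Iω = (-0.0056, -0.0600, -0.0840)
angular accel α = (-1.2400, 0.9286, 0.4000)
ω + α·dt = (1.4504, -0.6629, 0.4160)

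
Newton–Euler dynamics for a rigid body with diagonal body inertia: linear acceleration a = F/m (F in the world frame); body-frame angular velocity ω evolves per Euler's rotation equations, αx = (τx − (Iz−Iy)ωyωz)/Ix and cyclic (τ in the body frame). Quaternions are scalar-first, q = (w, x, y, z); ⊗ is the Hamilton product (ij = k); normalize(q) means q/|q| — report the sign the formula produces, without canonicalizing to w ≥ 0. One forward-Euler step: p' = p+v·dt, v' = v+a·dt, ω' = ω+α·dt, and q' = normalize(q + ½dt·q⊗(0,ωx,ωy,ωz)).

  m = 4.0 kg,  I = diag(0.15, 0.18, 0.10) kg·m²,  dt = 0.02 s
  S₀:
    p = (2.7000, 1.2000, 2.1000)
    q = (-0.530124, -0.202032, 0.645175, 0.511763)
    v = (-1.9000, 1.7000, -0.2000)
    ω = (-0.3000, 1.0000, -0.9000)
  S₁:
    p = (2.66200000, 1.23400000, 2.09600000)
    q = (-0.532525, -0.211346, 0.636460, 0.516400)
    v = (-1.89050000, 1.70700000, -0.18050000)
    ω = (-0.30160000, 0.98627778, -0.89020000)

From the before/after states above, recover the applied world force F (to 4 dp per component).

Δv = v₁−v₀ = (0.00950000, 0.00700000, 0.01950000)
applied force F = (1.9000, 1.4000, 3.9000)

F = (1.9000, 1.4000, 3.9000)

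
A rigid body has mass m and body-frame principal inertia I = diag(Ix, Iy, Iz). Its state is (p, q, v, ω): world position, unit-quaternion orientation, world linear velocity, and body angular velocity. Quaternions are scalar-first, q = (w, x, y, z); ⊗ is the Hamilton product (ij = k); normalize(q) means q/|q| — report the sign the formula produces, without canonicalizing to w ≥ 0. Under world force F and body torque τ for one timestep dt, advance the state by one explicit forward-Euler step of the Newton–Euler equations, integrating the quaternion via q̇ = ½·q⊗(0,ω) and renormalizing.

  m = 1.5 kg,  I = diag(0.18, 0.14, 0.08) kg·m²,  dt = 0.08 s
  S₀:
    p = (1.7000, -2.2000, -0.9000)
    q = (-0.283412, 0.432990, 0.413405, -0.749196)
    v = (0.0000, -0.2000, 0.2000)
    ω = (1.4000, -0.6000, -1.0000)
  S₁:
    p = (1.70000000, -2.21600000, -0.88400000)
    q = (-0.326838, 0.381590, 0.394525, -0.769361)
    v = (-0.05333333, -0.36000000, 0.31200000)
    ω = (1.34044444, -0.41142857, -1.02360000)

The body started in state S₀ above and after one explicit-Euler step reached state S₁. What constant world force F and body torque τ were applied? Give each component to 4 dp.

F = (-1.0000, -3.0000, 2.1000)
τ = (-0.1700, 0.1900, 0.0100)

rate change Δω = (-0.05955556, 0.18857143, -0.02360000)
ω₀×(Iω₀) = (-0.0360, -0.1400, 0.0336)
τ = I·(Δω/dt) + ω₀×(Iω₀) = (-0.1700, 0.1900, 0.0100)
velocity change Δv = (-0.05333333, -0.16000000, 0.11200000)
m·(v₁−v₀)/dt = (-1.0000, -3.0000, 2.1000)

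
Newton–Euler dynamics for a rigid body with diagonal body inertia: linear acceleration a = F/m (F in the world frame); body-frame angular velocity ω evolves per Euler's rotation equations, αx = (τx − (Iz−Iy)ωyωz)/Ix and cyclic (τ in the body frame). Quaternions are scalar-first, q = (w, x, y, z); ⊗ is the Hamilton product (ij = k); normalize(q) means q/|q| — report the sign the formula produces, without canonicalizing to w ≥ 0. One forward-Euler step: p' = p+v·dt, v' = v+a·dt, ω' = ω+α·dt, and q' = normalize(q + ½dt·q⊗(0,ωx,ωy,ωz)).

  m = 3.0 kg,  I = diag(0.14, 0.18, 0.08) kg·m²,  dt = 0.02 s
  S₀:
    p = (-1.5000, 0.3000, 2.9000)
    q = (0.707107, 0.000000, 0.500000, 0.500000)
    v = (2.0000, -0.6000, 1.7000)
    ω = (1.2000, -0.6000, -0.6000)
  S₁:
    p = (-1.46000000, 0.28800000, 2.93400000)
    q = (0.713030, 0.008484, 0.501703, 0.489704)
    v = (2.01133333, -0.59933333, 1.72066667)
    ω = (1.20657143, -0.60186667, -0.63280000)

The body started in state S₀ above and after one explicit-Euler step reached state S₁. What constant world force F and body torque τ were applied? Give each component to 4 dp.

F = (1.7000, 0.1000, 3.1000)
τ = (0.0100, -0.0600, -0.1600)

ω₁ − ω₀ = (0.00657143, -0.00186667, -0.03280000)
gyro term ω₀×Iω₀ = (-0.0360, -0.0432, -0.0288)
I·α + gyro = (0.0100, -0.0600, -0.1600)
Δv = v₁−v₀ = (0.01133333, 0.00066667, 0.02066667)
m·(v₁−v₀)/dt = (1.7000, 0.1000, 3.1000)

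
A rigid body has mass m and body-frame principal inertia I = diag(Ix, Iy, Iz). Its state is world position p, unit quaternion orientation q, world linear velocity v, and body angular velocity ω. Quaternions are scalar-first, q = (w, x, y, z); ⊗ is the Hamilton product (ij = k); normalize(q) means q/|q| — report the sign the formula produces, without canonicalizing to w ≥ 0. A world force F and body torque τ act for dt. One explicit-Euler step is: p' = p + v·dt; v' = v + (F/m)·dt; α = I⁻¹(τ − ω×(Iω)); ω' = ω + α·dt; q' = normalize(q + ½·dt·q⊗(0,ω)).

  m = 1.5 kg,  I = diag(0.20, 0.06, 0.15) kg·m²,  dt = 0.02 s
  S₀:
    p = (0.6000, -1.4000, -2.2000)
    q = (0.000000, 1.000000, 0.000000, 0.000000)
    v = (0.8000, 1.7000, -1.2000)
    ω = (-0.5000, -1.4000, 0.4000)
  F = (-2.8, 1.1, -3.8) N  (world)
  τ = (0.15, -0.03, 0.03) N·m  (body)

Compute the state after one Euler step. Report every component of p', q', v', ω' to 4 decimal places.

a = (-1.8667, 0.7333, -2.5333)
new position p' = (0.6160, -1.3660, -2.2240)
new velocity v' = (0.7627, 1.7147, -1.2507)
ω×(Iω) gyroscopic = (-0.0504, -0.0100, -0.0980)
α = I⁻¹(τ − ω×Iω) = (1.0020, -0.3333, 0.8533)
new body rate ω' = (-0.4800, -1.4067, 0.4171)
q⊗(0,ω) = (0.5000000, 0.0000000, -0.4000000, -1.4000000)
updated quaternion q' = (0.0050, 0.9999, -0.0040, -0.0140)

p' = (0.6160, -1.3660, -2.2240)
q' = (0.0050, 0.9999, -0.0040, -0.0140)
v' = (0.7627, 1.7147, -1.2507)
ω' = (-0.4800, -1.4067, 0.4171)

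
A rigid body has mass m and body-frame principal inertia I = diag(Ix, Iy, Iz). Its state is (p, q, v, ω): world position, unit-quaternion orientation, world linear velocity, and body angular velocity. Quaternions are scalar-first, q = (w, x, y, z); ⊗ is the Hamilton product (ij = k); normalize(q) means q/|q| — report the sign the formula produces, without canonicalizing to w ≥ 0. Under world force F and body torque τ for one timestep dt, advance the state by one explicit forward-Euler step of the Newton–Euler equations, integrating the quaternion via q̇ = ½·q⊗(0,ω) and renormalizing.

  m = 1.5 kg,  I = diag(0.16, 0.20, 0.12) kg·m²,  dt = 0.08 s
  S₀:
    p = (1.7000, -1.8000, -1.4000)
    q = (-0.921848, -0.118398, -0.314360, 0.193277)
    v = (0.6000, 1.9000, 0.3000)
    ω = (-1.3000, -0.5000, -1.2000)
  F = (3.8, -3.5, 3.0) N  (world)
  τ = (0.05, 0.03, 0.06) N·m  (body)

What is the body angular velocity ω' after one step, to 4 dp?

angular accel α = (0.6125, -0.1620, 0.2833)
new body rate ω' = (-1.2510, -0.5130, -1.1773)

ω' = (-1.2510, -0.5130, -1.1773)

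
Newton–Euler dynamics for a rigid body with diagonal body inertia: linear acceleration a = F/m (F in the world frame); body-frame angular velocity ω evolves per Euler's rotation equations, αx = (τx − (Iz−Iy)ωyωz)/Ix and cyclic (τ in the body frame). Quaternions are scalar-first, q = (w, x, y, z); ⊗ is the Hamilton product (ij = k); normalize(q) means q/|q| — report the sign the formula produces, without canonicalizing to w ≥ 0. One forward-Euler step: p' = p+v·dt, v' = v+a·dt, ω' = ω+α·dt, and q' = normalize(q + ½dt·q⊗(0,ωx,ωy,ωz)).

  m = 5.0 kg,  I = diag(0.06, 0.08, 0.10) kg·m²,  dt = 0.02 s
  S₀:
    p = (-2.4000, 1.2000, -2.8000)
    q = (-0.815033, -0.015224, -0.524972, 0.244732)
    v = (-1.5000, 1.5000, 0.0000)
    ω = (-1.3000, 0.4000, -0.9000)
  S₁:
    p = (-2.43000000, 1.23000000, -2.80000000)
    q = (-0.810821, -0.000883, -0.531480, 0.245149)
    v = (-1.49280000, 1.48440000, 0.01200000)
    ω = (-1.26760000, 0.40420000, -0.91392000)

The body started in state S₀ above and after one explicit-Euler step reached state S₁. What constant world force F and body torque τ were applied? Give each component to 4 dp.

rate change Δω = (0.03240000, 0.00420000, -0.01392000)
I·α + gyro = (0.0900, -0.0300, -0.0800)
v₁ − v₀ = (0.00720000, -0.01560000, 0.01200000)
m·(v₁−v₀)/dt = (1.8000, -3.9000, 3.0000)

F = (1.8000, -3.9000, 3.0000)
τ = (0.0900, -0.0300, -0.0800)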